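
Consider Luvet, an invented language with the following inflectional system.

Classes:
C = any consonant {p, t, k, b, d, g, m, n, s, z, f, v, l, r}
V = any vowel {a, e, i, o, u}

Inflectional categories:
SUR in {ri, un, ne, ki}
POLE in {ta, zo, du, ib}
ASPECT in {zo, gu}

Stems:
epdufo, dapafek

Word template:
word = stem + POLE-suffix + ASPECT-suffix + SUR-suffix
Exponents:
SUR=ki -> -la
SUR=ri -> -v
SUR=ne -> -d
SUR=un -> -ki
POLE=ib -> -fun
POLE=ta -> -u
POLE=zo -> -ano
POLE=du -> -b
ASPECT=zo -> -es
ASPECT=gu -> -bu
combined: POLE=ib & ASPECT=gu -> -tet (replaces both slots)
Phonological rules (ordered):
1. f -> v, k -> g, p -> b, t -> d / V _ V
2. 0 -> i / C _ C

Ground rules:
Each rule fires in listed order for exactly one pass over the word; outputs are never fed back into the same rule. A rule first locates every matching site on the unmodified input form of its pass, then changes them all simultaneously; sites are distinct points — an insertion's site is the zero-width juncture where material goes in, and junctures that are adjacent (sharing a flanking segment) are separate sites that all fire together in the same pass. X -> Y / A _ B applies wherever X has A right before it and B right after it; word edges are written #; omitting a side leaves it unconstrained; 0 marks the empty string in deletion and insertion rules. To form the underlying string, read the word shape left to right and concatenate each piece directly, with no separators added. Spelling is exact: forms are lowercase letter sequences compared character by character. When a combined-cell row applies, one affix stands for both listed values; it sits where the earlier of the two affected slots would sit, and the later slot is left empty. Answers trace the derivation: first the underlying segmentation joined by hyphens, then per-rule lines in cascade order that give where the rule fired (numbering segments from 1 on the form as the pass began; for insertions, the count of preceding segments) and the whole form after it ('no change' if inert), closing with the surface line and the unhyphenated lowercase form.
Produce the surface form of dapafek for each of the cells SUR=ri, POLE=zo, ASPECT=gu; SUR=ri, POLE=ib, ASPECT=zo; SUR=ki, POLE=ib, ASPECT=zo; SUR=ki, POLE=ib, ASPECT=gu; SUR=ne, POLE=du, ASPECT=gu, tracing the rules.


cell SUR=ri, POLE=zo, ASPECT=gu:
underlying: dapafek-ano-bu-v
1. f -> v, k -> g, p -> b, t -> d / V _ V: fires at position(s) 3, 5, 7: dabaveganobuv
2. 0 -> i / C _ C: no change
surface: dabaveganobuv

cell SUR=ri, POLE=ib, ASPECT=zo:
underlying: dapafek-fun-es-v
1. f -> v, k -> g, p -> b, t -> d / V _ V: fires at position(s) 3, 5: dabavekfunesv
2. 0 -> i / C _ C: inserts after position(s) 7, 12: dabavekifunesiv
surface: dabavekifunesiv

cell SUR=ki, POLE=ib, ASPECT=zo:
underlying: dapafek-fun-es-la
1. f -> v, k -> g, p -> b, t -> d / V _ V: fires at position(s) 3, 5: dabavekfunesla
2. 0 -> i / C _ C: inserts after position(s) 7, 12: dabavekifunesila
surface: dabavekifunesila

cell SUR=ki, POLE=ib, ASPECT=gu:
underlying: dapafek-tet-la
1. f -> v, k -> g, p -> b, t -> d / V _ V: fires at position(s) 3, 5: dabavektetla
2. 0 -> i / C _ C: inserts after position(s) 7, 10: dabavekitetila
surface: dabavekitetila

cell SUR=ne, POLE=du, ASPECT=gu:
underlying: dapafek-b-bu-d
1. f -> v, k -> g, p -> b, t -> d / V _ V: fires at position(s) 3, 5: dabavekbbud
2. 0 -> i / C _ C: inserts after position(s) 7, 8: dabavekibibud
surface: dabavekibibud


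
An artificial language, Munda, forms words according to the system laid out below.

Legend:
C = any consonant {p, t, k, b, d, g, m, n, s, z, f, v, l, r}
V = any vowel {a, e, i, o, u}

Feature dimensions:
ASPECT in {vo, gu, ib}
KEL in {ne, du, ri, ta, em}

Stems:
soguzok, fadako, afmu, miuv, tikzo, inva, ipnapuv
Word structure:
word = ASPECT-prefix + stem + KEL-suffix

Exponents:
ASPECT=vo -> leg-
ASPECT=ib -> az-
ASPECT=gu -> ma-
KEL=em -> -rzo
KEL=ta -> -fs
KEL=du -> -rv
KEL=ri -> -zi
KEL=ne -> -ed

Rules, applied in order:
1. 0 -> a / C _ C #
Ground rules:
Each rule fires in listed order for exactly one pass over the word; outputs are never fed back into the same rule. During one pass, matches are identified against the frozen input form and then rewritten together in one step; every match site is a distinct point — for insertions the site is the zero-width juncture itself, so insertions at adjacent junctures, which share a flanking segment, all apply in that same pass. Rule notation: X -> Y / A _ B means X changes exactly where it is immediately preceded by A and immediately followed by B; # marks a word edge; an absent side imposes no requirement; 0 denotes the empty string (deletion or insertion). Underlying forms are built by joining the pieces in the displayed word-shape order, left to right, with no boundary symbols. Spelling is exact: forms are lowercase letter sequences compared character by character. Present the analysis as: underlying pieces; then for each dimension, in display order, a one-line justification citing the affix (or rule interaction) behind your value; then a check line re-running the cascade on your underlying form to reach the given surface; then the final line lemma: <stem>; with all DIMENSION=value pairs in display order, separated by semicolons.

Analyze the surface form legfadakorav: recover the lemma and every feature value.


underlying: leg-fadako-rv
ASPECT=vo - signalled by the affix leg-
KEL=du - signalled by the affix -rv
check: legfadakorv -> legfadakorav
lemma: fadako; ASPECT=vo; KEL=du


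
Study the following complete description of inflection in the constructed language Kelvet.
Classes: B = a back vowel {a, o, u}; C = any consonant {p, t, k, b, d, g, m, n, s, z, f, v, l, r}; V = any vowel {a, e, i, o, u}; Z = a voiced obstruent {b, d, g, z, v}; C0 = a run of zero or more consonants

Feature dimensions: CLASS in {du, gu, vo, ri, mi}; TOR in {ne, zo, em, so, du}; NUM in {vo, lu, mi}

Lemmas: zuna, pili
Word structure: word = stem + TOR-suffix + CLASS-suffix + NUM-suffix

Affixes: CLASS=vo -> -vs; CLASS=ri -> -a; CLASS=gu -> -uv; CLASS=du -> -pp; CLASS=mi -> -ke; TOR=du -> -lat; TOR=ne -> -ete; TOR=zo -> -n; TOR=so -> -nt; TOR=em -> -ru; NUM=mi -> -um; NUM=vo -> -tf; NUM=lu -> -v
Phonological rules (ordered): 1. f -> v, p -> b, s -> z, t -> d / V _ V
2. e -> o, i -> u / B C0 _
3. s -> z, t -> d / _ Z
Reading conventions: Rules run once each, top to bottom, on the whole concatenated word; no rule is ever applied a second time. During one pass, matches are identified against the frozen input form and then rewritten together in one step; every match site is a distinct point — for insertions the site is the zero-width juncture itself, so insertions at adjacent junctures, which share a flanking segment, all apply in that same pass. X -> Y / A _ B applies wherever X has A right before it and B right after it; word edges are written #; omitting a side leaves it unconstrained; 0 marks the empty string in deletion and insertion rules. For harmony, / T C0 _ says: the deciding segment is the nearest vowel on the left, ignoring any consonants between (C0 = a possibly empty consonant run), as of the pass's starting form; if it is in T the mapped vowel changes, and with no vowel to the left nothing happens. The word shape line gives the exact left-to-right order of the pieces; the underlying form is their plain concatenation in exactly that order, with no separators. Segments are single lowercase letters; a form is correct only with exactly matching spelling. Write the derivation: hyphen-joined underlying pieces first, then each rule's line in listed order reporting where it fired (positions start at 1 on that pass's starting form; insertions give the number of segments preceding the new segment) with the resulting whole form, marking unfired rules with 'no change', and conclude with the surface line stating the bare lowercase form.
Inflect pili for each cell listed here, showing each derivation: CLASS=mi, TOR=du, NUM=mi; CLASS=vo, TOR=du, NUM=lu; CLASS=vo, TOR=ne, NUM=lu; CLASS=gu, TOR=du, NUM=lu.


cell CLASS=mi, TOR=du, NUM=mi:
underlying: pili-lat-ke-um
1. f -> v, p -> b, s -> z, t -> d / V _ V: no change
2. e -> o, i -> u / B C0 _: fires at position(s) 9: pililatkoum
3. s -> z, t -> d / _ Z: no change
surface: pililatkoum

cell CLASS=vo, TOR=du, NUM=lu:
underlying: pili-lat-vs-v
1. f -> v, p -> b, s -> z, t -> d / V _ V: no change
2. e -> o, i -> u / B C0 _: no change
3. s -> z, t -> d / _ Z: fires at position(s) 7, 9: pililadvzv
surface: pililadvzv

cell CLASS=vo, TOR=ne, NUM=lu:
underlying: pili-ete-vs-v
1. f -> v, p -> b, s -> z, t -> d / V _ V: fires at position(s) 6: piliedevsv
2. e -> o, i -> u / B C0 _: no change
3. s -> z, t -> d / _ Z: fires at position(s) 9: piliedevzv
surface: piliedevzv

cell CLASS=gu, TOR=du, NUM=lu:
underlying: pili-lat-uv-v
1. f -> v, p -> b, s -> z, t -> d / V _ V: fires at position(s) 7: pililaduvv
2. e -> o, i -> u / B C0 _: no change
3. s -> z, t -> d / _ Z: no change
surface: pililaduvv


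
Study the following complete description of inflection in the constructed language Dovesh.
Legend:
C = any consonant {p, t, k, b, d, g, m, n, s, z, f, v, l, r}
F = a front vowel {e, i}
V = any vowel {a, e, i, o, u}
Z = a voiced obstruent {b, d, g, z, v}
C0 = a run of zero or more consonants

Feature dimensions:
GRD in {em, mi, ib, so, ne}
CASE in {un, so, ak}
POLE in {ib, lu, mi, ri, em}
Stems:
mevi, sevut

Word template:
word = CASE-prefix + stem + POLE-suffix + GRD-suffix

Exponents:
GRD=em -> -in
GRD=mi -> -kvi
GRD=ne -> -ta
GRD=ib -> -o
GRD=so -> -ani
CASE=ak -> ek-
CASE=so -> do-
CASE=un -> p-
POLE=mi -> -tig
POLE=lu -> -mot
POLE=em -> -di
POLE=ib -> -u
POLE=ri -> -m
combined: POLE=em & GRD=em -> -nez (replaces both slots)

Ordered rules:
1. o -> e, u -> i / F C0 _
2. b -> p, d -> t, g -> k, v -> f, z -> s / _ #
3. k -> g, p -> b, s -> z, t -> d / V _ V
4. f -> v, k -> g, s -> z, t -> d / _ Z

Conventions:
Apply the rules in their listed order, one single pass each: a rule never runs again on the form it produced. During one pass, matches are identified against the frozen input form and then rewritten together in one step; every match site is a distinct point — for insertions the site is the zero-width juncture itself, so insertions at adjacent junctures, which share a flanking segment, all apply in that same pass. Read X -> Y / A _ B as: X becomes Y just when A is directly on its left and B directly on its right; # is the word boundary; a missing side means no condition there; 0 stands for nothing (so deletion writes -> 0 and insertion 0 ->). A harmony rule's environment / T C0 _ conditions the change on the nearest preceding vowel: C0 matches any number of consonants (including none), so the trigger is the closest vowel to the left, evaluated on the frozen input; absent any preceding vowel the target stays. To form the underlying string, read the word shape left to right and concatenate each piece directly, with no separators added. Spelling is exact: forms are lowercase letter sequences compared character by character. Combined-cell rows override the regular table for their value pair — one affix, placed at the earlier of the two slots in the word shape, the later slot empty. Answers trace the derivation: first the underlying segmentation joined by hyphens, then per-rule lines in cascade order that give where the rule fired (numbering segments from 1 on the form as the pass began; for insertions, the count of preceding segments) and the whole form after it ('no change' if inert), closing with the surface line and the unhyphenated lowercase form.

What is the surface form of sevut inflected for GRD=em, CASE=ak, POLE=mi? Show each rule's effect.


underlying: ek-sevut-tig-in
1. o -> e, u -> i / F C0 _: fires at position(s) 6: eksevittigin
2. b -> p, d -> t, g -> k, v -> f, z -> s / _ #: no change
3. k -> g, p -> b, s -> z, t -> d / V _ V: no change
4. f -> v, k -> g, s -> z, t -> d / _ Z: no change
surface: eksevittigin


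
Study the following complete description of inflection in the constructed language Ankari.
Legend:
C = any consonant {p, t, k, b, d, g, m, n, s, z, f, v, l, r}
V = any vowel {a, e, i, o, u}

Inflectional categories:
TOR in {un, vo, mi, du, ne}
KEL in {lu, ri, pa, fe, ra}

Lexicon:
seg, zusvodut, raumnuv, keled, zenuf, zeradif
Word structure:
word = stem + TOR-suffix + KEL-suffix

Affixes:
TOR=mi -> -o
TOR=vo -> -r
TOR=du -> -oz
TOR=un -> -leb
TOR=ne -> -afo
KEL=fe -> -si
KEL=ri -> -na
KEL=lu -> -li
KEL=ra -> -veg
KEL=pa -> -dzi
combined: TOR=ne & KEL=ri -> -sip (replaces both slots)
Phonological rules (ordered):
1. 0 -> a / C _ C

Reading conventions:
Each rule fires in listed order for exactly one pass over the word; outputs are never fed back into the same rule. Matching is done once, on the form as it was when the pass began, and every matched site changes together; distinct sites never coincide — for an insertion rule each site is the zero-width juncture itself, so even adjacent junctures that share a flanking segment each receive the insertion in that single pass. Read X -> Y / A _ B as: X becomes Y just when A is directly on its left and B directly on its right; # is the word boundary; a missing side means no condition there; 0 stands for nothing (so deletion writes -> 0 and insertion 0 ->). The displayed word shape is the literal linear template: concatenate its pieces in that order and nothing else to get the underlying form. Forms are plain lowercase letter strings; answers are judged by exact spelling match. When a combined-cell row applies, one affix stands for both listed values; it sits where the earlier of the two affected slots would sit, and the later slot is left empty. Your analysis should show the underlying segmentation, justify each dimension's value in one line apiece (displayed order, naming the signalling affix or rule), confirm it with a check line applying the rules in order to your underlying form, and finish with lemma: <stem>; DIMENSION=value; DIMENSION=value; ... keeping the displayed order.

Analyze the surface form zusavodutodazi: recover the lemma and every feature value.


underlying: zusvodut-o-dzi
TOR=mi - signalled by the affix -o
KEL=pa - signalled by the affix -dzi
check: zusvodutodzi -> zusavodutodazi
lemma: zusvodut; TOR=mi; KEL=pa


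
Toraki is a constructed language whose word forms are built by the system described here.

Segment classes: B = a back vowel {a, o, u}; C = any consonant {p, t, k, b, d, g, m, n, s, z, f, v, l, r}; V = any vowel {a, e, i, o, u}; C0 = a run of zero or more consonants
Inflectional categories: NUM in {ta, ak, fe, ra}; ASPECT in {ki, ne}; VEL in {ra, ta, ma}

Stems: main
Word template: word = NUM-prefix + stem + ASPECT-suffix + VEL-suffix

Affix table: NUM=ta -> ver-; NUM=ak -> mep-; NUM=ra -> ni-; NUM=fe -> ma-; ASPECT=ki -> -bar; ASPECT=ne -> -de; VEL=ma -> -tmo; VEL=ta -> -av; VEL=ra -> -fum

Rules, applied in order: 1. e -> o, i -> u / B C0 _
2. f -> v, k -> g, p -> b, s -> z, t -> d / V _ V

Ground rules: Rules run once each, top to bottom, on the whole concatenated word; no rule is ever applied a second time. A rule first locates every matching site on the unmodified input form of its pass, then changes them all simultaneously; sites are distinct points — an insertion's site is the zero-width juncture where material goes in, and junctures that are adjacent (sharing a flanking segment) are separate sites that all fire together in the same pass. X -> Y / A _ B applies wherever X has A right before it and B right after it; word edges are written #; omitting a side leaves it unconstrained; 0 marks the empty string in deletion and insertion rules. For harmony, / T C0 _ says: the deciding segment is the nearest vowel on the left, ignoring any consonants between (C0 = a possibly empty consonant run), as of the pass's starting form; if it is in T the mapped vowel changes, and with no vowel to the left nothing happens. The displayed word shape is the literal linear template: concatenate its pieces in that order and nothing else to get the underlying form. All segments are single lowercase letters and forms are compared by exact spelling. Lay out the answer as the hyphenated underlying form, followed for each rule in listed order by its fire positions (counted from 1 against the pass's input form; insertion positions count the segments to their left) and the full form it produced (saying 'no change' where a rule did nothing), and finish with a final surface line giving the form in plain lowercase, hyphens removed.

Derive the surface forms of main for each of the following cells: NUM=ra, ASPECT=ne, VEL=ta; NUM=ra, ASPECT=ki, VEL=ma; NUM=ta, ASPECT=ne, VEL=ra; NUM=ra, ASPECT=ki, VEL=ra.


cell NUM=ra, ASPECT=ne, VEL=ta:
underlying: ni-main-de-av
1. e -> o, i -> u / B C0 _: fires at position(s) 5: nimaundeav
2. f -> v, k -> g, p -> b, s -> z, t -> d / V _ V: no change
surface: nimaundeav

cell NUM=ra, ASPECT=ki, VEL=ma:
underlying: ni-main-bar-tmo
1. e -> o, i -> u / B C0 _: fires at position(s) 5: nimaunbartmo
2. f -> v, k -> g, p -> b, s -> z, t -> d / V _ V: no change
surface: nimaunbartmo

cell NUM=ta, ASPECT=ne, VEL=ra:
underlying: ver-main-de-fum
1. e -> o, i -> u / B C0 _: fires at position(s) 6: vermaundefum
2. f -> v, k -> g, p -> b, s -> z, t -> d / V _ V: fires at position(s) 10: vermaundevum
surface: vermaundevum

cell NUM=ra, ASPECT=ki, VEL=ra:
underlying: ni-main-bar-fum
1. e -> o, i -> u / B C0 _: fires at position(s) 5: nimaunbarfum
2. f -> v, k -> g, p -> b, s -> z, t -> d / V _ V: no change
surface: nimaunbarfum


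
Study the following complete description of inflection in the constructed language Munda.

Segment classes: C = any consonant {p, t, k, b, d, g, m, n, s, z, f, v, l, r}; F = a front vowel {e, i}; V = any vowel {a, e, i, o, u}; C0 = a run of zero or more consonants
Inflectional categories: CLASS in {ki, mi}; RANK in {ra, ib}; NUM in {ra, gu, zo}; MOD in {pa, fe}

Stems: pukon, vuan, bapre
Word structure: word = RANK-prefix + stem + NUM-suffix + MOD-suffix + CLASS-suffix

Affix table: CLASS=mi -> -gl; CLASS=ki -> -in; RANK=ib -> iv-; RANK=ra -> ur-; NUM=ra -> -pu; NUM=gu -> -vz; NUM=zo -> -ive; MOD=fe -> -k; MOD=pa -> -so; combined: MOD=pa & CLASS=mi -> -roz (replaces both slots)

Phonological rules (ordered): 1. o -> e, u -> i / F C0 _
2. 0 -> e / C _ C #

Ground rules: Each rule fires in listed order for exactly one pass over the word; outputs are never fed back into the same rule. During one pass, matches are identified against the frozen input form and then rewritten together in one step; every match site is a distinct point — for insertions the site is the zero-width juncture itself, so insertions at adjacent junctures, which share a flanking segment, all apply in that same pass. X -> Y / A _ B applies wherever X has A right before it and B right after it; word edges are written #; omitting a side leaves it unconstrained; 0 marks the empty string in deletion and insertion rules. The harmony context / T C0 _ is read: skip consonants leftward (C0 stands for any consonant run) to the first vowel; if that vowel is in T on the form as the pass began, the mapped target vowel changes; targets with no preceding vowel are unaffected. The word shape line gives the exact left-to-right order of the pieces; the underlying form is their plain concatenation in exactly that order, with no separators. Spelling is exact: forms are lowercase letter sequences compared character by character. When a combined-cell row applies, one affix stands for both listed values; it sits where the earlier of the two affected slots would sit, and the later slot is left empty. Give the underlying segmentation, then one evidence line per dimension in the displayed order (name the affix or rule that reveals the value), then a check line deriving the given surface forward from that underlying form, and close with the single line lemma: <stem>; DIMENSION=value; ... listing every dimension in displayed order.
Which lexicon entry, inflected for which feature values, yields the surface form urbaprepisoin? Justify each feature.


underlying: ur-bapre-pu-so-in
CLASS=ki - signalled by the affix -in
RANK=ra - signalled by the affix ur-
NUM=ra - signalled by the affix -pu
MOD=pa - signalled by the affix -so
check: urbaprepusoin -> urbaprepisoin -> urbaprepisoin
lemma: bapre; CLASS=ki; RANK=ra; NUM=ra; MOD=pa


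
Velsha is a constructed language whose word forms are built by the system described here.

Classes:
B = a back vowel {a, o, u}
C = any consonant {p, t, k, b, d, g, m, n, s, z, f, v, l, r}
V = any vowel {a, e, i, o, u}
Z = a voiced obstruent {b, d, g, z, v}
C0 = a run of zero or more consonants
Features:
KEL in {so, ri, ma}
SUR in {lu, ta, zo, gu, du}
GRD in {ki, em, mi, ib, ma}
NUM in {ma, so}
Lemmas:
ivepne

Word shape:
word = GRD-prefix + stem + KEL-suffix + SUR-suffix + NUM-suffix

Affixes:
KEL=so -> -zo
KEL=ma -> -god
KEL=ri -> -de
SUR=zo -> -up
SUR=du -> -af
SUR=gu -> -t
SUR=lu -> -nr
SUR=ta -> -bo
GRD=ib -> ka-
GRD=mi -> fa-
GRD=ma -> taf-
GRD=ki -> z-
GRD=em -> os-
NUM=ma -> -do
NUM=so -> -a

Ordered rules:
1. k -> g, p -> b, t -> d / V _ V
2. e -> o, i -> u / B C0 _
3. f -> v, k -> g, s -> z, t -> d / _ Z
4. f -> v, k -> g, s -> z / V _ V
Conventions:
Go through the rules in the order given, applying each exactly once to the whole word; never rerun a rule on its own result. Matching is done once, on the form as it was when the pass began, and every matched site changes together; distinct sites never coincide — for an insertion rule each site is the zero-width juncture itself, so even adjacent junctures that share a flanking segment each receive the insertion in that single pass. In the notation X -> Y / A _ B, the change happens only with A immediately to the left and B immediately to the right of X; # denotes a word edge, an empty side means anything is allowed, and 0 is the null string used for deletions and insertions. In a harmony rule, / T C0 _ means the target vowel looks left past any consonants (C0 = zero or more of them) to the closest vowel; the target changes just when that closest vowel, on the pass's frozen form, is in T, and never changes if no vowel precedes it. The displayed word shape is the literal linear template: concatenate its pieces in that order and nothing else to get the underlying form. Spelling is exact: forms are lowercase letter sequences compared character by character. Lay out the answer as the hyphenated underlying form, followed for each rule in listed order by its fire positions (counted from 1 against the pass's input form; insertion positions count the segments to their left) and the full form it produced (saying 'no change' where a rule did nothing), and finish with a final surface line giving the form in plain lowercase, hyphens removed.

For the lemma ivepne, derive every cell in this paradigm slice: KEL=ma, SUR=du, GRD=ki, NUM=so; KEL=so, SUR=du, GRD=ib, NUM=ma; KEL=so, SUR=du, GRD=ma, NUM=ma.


cell KEL=ma, SUR=du, GRD=ki, NUM=so:
underlying: z-ivepne-god-af-a
1. k -> g, p -> b, t -> d / V _ V: no change
2. e -> o, i -> u / B C0 _: no change
3. f -> v, k -> g, s -> z, t -> d / _ Z: no change
4. f -> v, k -> g, s -> z / V _ V: fires at position(s) 12: zivepnegodava
surface: zivepnegodava

cell KEL=so, SUR=du, GRD=ib, NUM=ma:
underlying: ka-ivepne-zo-af-do
1. k -> g, p -> b, t -> d / V _ V: no change
2. e -> o, i -> u / B C0 _: fires at position(s) 3: kauvepnezoafdo
3. f -> v, k -> g, s -> z, t -> d / _ Z: fires at position(s) 12: kauvepnezoavdo
4. f -> v, k -> g, s -> z / V _ V: no change
surface: kauvepnezoavdo

cell KEL=so, SUR=du, GRD=ma, NUM=ma:
underlying: taf-ivepne-zo-af-do
1. k -> g, p -> b, t -> d / V _ V: no change
2. e -> o, i -> u / B C0 _: fires at position(s) 4: tafuvepnezoafdo
3. f -> v, k -> g, s -> z, t -> d / _ Z: fires at position(s) 13: tafuvepnezoavdo
4. f -> v, k -> g, s -> z / V _ V: fires at position(s) 3: tavuvepnezoavdo
surface: tavuvepnezoavdo


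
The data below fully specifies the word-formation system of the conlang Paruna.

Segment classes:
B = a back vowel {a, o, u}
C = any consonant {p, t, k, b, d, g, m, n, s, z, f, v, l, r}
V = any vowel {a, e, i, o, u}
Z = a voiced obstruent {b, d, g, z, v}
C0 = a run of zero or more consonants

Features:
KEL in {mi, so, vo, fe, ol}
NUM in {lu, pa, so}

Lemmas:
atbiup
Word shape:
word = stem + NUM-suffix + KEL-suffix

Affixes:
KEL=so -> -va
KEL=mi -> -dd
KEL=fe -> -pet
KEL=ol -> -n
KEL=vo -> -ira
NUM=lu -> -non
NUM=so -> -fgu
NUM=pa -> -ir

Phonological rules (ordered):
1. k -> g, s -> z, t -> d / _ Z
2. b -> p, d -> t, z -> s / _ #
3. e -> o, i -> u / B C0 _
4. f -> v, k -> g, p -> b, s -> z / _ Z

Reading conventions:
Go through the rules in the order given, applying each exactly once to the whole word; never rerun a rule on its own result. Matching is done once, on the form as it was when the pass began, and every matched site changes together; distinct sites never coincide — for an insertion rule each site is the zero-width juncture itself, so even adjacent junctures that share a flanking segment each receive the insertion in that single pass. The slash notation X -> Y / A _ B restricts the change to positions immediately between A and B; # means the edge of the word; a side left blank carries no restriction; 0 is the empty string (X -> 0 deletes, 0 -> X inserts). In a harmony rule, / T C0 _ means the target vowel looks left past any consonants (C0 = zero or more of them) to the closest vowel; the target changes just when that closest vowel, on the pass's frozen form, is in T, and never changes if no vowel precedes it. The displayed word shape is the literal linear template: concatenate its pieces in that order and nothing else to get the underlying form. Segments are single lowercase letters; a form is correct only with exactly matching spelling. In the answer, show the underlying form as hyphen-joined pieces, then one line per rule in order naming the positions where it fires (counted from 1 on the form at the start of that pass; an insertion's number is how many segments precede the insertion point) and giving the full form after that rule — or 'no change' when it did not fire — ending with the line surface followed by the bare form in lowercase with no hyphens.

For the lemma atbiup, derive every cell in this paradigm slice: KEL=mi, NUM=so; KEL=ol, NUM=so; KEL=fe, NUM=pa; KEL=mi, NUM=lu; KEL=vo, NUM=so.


cell KEL=mi, NUM=so:
underlying: atbiup-fgu-dd
1. k -> g, s -> z, t -> d / _ Z: fires at position(s) 2: adbiupfgudd
2. b -> p, d -> t, z -> s / _ #: fires at position(s) 11: adbiupfgudt
3. e -> o, i -> u / B C0 _: fires at position(s) 4: adbuupfgudt
4. f -> v, k -> g, p -> b, s -> z / _ Z: fires at position(s) 7: adbuupvgudt
surface: adbuupvgudt

cell KEL=ol, NUM=so:
underlying: atbiup-fgu-n
1. k -> g, s -> z, t -> d / _ Z: fires at position(s) 2: adbiupfgun
2. b -> p, d -> t, z -> s / _ #: no change
3. e -> o, i -> u / B C0 _: fires at position(s) 4: adbuupfgun
4. f -> v, k -> g, p -> b, s -> z / _ Z: fires at position(s) 7: adbuupvgun
surface: adbuupvgun

cell KEL=fe, NUM=pa:
underlying: atbiup-ir-pet
1. k -> g, s -> z, t -> d / _ Z: fires at position(s) 2: adbiupirpet
2. b -> p, d -> t, z -> s / _ #: no change
3. e -> o, i -> u / B C0 _: fires at position(s) 4, 7: adbuupurpet
4. f -> v, k -> g, p -> b, s -> z / _ Z: no change
surface: adbuupurpet

cell KEL=mi, NUM=lu:
underlying: atbiup-non-dd
1. k -> g, s -> z, t -> d / _ Z: fires at position(s) 2: adbiupnondd
2. b -> p, d -> t, z -> s / _ #: fires at position(s) 11: adbiupnondt
3. e -> o, i -> u / B C0 _: fires at position(s) 4: adbuupnondt
4. f -> v, k -> g, p -> b, s -> z / _ Z: no change
surface: adbuupnondt

cell KEL=vo, NUM=so:
underlying: atbiup-fgu-ira
1. k -> g, s -> z, t -> d / _ Z: fires at position(s) 2: adbiupfguira
2. b -> p, d -> t, z -> s / _ #: no change
3. e -> o, i -> u / B C0 _: fires at position(s) 4, 10: adbuupfguura
4. f -> v, k -> g, p -> b, s -> z / _ Z: fires at position(s) 7: adbuupvguura
surface: adbuupvguura


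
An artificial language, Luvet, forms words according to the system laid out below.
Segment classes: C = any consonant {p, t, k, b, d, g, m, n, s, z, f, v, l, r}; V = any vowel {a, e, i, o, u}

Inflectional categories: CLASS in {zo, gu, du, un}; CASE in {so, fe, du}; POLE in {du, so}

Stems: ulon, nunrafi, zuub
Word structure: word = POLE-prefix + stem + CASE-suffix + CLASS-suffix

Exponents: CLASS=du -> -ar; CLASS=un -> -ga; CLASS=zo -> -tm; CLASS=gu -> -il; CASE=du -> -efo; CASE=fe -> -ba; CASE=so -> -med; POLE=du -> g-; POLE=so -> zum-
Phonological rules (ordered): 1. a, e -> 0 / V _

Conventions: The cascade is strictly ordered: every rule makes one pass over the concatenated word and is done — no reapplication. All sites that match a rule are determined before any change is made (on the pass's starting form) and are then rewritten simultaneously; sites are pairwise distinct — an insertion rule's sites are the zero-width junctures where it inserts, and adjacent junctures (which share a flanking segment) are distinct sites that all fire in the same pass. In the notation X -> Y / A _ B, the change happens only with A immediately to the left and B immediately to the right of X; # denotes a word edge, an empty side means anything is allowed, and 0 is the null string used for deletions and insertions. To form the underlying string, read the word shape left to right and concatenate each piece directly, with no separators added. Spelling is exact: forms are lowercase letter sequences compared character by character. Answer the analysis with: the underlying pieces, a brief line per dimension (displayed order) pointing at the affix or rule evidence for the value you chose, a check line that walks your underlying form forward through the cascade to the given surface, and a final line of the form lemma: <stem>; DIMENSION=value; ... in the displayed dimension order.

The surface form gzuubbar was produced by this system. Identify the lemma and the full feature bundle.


underlying: g-zuub-ba-ar
CLASS=du - signalled by the affix -ar
CASE=fe - signalled by the affix -ba
POLE=du - signalled by the affix g-
check: gzuubbaar -> gzuubbar
lemma: zuub; CLASS=du; CASE=fe; POLE=du


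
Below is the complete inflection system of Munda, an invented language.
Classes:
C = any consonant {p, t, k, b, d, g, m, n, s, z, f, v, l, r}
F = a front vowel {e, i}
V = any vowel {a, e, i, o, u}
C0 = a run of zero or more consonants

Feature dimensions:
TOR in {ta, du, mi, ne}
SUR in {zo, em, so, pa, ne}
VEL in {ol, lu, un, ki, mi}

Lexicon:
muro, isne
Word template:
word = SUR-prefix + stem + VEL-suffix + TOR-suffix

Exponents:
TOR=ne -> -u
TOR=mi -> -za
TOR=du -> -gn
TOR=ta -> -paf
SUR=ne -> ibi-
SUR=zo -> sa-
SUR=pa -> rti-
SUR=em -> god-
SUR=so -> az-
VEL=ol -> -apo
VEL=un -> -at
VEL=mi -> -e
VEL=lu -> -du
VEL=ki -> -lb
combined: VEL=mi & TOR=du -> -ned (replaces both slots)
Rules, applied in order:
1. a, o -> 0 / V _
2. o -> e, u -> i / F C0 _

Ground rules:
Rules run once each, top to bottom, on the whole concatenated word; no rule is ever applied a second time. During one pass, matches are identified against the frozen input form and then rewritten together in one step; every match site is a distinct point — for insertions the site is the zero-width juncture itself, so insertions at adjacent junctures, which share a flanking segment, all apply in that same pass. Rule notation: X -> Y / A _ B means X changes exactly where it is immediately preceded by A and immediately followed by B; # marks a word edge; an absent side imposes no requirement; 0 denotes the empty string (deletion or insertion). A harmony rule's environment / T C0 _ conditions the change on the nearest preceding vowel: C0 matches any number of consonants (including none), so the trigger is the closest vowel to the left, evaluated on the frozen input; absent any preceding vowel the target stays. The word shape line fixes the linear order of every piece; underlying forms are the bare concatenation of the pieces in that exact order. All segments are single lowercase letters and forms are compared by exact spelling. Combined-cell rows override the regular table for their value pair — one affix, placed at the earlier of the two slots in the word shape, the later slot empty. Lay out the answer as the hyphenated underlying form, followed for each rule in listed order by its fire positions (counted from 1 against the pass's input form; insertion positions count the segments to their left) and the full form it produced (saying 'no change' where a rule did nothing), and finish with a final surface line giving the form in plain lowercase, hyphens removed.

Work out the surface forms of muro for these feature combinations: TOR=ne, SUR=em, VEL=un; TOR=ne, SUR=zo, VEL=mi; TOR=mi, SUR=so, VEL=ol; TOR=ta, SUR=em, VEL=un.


cell TOR=ne, SUR=em, VEL=un:
underlying: god-muro-at-u
1. a, o -> 0 / V _: fires at position(s) 8: godmurotu
2. o -> e, u -> i / F C0 _: no change
surface: godmurotu

cell TOR=ne, SUR=zo, VEL=mi:
underlying: sa-muro-e-u
1. a, o -> 0 / V _: no change
2. o -> e, u -> i / F C0 _: fires at position(s) 8: samuroei
surface: samuroei

cell TOR=mi, SUR=so, VEL=ol:
underlying: az-muro-apo-za
1. a, o -> 0 / V _: fires at position(s) 7: azmuropoza
2. o -> e, u -> i / F C0 _: no change
surface: azmuropoza

cell TOR=ta, SUR=em, VEL=un:
underlying: god-muro-at-paf
1. a, o -> 0 / V _: fires at position(s) 8: godmurotpaf
2. o -> e, u -> i / F C0 _: no change
surface: godmurotpaf


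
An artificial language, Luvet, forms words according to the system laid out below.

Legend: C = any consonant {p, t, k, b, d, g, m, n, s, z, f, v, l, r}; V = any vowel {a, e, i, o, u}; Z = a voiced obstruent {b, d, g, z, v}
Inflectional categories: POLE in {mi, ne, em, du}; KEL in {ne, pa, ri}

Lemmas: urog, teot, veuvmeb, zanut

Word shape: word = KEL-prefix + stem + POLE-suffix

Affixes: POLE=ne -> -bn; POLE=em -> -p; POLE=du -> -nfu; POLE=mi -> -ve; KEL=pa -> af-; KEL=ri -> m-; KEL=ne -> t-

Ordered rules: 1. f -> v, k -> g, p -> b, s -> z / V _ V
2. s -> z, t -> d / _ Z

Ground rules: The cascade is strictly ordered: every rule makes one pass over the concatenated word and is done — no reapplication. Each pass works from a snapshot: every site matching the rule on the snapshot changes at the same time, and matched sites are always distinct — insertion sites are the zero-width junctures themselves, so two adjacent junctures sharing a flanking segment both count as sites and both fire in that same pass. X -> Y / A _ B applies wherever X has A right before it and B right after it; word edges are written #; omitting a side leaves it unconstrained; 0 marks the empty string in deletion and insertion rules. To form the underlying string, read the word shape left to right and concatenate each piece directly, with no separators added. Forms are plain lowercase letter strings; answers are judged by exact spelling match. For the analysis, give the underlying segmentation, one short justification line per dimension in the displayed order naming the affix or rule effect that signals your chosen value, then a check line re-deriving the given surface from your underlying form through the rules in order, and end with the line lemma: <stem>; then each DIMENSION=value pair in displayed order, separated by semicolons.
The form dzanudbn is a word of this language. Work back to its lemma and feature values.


underlying: t-zanut-bn
POLE=ne - signalled by the affix -bn
KEL=ne - signalled by the affix t-
check: tzanutbn -> tzanutbn -> dzanudbn
lemma: zanut; POLE=ne; KEL=ne


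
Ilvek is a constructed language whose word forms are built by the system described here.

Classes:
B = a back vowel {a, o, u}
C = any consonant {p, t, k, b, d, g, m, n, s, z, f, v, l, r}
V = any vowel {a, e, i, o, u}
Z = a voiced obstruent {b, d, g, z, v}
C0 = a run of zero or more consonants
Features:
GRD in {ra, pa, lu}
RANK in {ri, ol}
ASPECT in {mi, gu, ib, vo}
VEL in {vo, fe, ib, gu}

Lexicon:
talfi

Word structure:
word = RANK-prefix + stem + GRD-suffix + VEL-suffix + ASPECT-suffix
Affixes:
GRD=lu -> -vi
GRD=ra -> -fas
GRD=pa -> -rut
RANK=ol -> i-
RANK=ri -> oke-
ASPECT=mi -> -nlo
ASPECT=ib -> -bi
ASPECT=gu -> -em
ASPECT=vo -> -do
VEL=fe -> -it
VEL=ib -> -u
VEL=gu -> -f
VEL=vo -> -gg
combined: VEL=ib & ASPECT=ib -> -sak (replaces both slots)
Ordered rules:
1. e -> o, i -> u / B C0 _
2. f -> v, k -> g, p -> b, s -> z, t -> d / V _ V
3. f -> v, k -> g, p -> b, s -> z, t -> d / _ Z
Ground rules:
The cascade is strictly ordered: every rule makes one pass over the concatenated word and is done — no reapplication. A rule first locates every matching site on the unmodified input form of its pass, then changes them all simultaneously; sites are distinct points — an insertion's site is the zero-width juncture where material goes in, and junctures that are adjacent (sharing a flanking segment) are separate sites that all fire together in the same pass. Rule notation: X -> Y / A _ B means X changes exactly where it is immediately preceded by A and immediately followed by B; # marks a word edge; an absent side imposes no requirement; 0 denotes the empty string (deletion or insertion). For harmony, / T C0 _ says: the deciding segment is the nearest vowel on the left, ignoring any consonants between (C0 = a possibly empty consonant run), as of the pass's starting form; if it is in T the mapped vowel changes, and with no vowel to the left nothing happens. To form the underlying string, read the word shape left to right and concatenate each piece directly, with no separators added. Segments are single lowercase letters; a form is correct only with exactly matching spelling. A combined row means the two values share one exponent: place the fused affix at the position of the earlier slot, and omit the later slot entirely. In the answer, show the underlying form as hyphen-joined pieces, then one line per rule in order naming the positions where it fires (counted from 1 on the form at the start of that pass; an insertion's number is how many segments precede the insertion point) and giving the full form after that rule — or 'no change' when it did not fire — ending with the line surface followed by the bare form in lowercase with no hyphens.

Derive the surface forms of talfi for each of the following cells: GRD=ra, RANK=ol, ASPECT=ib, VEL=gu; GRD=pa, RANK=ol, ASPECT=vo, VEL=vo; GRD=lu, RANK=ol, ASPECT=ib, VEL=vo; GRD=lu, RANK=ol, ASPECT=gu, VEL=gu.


cell GRD=ra, RANK=ol, ASPECT=ib, VEL=gu:
underlying: i-talfi-fas-f-bi
1. e -> o, i -> u / B C0 _: fires at position(s) 6, 12: italfufasfbu
2. f -> v, k -> g, p -> b, s -> z, t -> d / V _ V: fires at position(s) 2, 7: idalfuvasfbu
3. f -> v, k -> g, p -> b, s -> z, t -> d / _ Z: fires at position(s) 10: idalfuvasvbu
surface: idalfuvasvbu

cell GRD=pa, RANK=ol, ASPECT=vo, VEL=vo:
underlying: i-talfi-rut-gg-do
1. e -> o, i -> u / B C0 _: fires at position(s) 6: italfurutggdo
2. f -> v, k -> g, p -> b, s -> z, t -> d / V _ V: fires at position(s) 2: idalfurutggdo
3. f -> v, k -> g, p -> b, s -> z, t -> d / _ Z: fires at position(s) 9: idalfurudggdo
surface: idalfurudggdo

cell GRD=lu, RANK=ol, ASPECT=ib, VEL=vo:
underlying: i-talfi-vi-gg-bi
1. e -> o, i -> u / B C0 _: fires at position(s) 6: italfuviggbi
2. f -> v, k -> g, p -> b, s -> z, t -> d / V _ V: fires at position(s) 2: idalfuviggbi
3. f -> v, k -> g, p -> b, s -> z, t -> d / _ Z: no change
surface: idalfuviggbi

cell GRD=lu, RANK=ol, ASPECT=gu, VEL=gu:
underlying: i-talfi-vi-f-em
1. e -> o, i -> u / B C0 _: fires at position(s) 6: italfuvifem
2. f -> v, k -> g, p -> b, s -> z, t -> d / V _ V: fires at position(s) 2, 9: idalfuvivem
3. f -> v, k -> g, p -> b, s -> z, t -> d / _ Z: no change
surface: idalfuvivem


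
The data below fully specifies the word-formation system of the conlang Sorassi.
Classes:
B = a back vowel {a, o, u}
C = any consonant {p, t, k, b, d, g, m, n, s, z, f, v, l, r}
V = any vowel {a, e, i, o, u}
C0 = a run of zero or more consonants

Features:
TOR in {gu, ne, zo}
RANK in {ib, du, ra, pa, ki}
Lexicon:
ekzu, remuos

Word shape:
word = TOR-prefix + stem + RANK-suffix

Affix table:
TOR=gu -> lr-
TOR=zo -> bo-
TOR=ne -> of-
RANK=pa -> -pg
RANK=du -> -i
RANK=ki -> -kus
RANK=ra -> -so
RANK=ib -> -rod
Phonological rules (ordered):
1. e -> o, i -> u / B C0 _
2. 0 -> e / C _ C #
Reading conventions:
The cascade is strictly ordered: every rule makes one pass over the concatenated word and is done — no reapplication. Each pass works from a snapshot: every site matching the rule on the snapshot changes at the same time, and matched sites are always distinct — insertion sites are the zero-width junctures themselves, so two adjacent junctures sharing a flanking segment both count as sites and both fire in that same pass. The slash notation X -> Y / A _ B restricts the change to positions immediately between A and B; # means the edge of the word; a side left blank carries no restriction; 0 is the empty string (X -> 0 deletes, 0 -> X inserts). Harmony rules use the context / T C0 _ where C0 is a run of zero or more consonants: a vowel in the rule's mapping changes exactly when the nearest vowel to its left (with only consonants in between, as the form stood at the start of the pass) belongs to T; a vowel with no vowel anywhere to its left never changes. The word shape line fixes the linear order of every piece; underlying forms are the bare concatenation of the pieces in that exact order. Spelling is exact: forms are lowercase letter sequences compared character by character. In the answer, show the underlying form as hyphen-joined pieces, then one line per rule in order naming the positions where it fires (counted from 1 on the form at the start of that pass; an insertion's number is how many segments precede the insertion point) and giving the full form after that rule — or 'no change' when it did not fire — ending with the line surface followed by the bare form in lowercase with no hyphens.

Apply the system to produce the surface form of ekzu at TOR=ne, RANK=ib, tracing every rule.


underlying: of-ekzu-rod
1. e -> o, i -> u / B C0 _: fires at position(s) 3: ofokzurod
2. 0 -> e / C _ C #: no change
surface: ofokzurod
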